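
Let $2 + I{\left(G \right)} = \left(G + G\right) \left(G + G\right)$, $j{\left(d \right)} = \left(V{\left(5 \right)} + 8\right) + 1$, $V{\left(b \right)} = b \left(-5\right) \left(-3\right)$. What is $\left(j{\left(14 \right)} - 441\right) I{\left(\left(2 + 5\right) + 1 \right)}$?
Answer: $-90678$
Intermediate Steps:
$V{\left(b \right)} = 15 b$ ($V{\left(b \right)} = - 5 b \left(-3\right) = 15 b$)
$j{\left(d \right)} = 84$ ($j{\left(d \right)} = \left(15 \cdot 5 + 8\right) + 1 = \left(75 + 8\right) + 1 = 83 + 1 = 84$)
$I{\left(G \right)} = -2 + 4 G^{2}$ ($I{\left(G \right)} = -2 + \left(G + G\right) \left(G + G\right) = -2 + 2 G 2 G = -2 + 4 G^{2}$)
$\left(j{\left(14 \right)} - 441\right) I{\left(\left(2 + 5\right) + 1 \right)} = \left(84 - 441\right) \left(-2 + 4 \left(\left(2 + 5\right) + 1\right)^{2}\right) = - 357 \left(-2 + 4 \left(7 + 1\right)^{2}\right) = - 357 \left(-2 + 4 \cdot 8^{2}\right) = - 357 \left(-2 + 4 \cdot 64\right) = - 357 \left(-2 + 256\right) = \left(-357\right) 254 = -90678$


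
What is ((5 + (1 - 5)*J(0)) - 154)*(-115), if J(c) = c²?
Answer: 17135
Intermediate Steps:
((5 + (1 - 5)*J(0)) - 154)*(-115) = ((5 + (1 - 5)*0²) - 154)*(-115) = ((5 - 4*0) - 154)*(-115) = ((5 + 0) - 154)*(-115) = (5 - 154)*(-115) = -149*(-115) = 17135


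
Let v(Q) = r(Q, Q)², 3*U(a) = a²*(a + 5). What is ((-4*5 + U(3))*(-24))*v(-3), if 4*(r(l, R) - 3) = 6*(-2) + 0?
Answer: 0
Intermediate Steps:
r(l, R) = 0 (r(l, R) = 3 + (6*(-2) + 0)/4 = 3 + (-12 + 0)/4 = 3 + (¼)*(-12) = 3 - 3 = 0)
U(a) = a²*(5 + a)/3 (U(a) = (a²*(a + 5))/3 = (a²*(5 + a))/3 = a²*(5 + a)/3)
v(Q) = 0 (v(Q) = 0² = 0)
((-4*5 + U(3))*(-24))*v(-3) = ((-4*5 + (⅓)*3²*(5 + 3))*(-24))*0 = ((-20 + (⅓)*9*8)*(-24))*0 = ((-20 + 24)*(-24))*0 = (4*(-24))*0 = -96*0 = 0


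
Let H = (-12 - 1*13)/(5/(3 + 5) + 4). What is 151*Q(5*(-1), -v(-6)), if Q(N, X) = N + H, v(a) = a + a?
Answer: -58135/37 ≈ -1571.2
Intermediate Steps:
v(a) = 2*a
H = -200/37 (H = (-12 - 13)/(5/8 + 4) = -25/((⅛)*5 + 4) = -25/(5/8 + 4) = -25/37/8 = -25*8/37 = -200/37 ≈ -5.4054)
Q(N, X) = -200/37 + N (Q(N, X) = N - 200/37 = -200/37 + N)
151*Q(5*(-1), -v(-6)) = 151*(-200/37 + 5*(-1)) = 151*(-200/37 - 5) = 151*(-385/37) = -58135/37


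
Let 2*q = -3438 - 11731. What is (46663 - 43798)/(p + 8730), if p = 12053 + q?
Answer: 1910/8799 ≈ 0.21707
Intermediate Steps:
q = -15169/2 (q = (-3438 - 11731)/2 = (1/2)*(-15169) = -15169/2 ≈ -7584.5)
p = 8937/2 (p = 12053 - 15169/2 = 8937/2 ≈ 4468.5)
(46663 - 43798)/(p + 8730) = (46663 - 43798)/(8937/2 + 8730) = 2865/(26397/2) = 2865*(2/26397) = 1910/8799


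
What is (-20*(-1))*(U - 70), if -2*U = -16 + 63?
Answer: -1870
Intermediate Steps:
U = -47/2 (U = -(-16 + 63)/2 = -½*47 = -47/2 ≈ -23.500)
(-20*(-1))*(U - 70) = (-20*(-1))*(-47/2 - 70) = 20*(-187/2) = -1870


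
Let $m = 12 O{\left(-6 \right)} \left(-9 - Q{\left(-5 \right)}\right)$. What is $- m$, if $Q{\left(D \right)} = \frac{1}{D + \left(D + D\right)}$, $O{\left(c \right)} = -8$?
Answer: $- \frac{4288}{5} \approx -857.6$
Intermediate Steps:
$Q{\left(D \right)} = \frac{1}{3 D}$ ($Q{\left(D \right)} = \frac{1}{D + 2 D} = \frac{1}{3 D}$)
$m = \frac{4288}{5}$ ($m = 12 \left(-8\right) \left(-9 - \frac{1}{3 \left(-5\right)}\right) = - 96 \left(-9 - \frac{1}{3} \left(- \frac{1}{5}\right)\right) = - 96 \left(-9 - - \frac{1}{15}\right) = - 96 \left(-9 + \frac{1}{15}\right) = \left(-96\right) \left(- \frac{134}{15}\right) = \frac{4288}{5} \approx 857.6$)
$- m = \left(-1\right) \frac{4288}{5} = - \frac{4288}{5}$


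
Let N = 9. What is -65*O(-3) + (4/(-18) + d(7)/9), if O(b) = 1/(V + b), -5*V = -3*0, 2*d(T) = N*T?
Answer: 449/18 ≈ 24.944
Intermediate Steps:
d(T) = 9*T/2 (d(T) = (9*T)/2 = 9*T/2)
V = 0 (V = -(-3)*0/5 = -⅕*0 = 0)
O(b) = 1/b (O(b) = 1/(0 + b) = 1/b)
-65*O(-3) + (4/(-18) + d(7)/9) = -65/(-3) + (4/(-18) + ((9/2)*7)/9) = -65*(-⅓) + (4*(-1/18) + (63/2)*(⅑)) = 65/3 + (-2/9 + 7/2) = 65/3 + 59/18 = 449/18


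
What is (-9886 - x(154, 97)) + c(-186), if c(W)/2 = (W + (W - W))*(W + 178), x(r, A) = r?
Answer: -7064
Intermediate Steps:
c(W) = 2*W*(178 + W) (c(W) = 2*((W + (W - W))*(W + 178)) = 2*((W + 0)*(178 + W)) = 2*(W*(178 + W)) = 2*W*(178 + W))
(-9886 - x(154, 97)) + c(-186) = (-9886 - 1*154) + 2*(-186)*(178 - 186) = (-9886 - 154) + 2*(-186)*(-8) = -10040 + 2976 = -7064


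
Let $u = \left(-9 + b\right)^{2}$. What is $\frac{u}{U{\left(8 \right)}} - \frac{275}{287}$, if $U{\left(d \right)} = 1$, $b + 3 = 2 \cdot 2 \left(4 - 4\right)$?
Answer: $\frac{41053}{287} \approx 143.04$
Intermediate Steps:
$b = -3$ ($b = -3 + 2 \cdot 2 \left(4 - 4\right) = -3 + 2 \cdot 2 \cdot 0 = -3 + 2 \cdot 0 = -3 + 0 = -3$)
$u = 144$ ($u = \left(-9 - 3\right)^{2} = \left(-12\right)^{2} = 144$)
$\frac{u}{U{\left(8 \right)}} - \frac{275}{287} = \frac{144}{1} - \frac{275}{287} = 144 \cdot 1 - \frac{275}{287} = 144 - \frac{275}{287} = \frac{41053}{287}$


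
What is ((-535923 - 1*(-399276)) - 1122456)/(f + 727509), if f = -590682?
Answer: -419701/45609 ≈ -9.2021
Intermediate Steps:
((-535923 - 1*(-399276)) - 1122456)/(f + 727509) = ((-535923 - 1*(-399276)) - 1122456)/(-590682 + 727509) = ((-535923 + 399276) - 1122456)/136827 = (-136647 - 1122456)*(1/136827) = -1259103*1/136827 = -419701/45609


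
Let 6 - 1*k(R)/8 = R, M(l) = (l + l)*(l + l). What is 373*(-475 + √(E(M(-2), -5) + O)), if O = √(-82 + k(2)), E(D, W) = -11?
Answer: -177175 + 373*√(-11 + 5*I*√2) ≈ -1.768e+5 + 1294.2*I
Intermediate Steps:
M(l) = 4*l² (M(l) = (2*l)*(2*l) = 4*l²)
k(R) = 48 - 8*R
O = 5*I*√2 (O = √(-82 + (48 - 8*2)) = √(-82 + (48 - 16)) = √(-82 + 32) = √(-50) = 5*I*√2 ≈ 7.0711*I)
373*(-475 + √(E(M(-2), -5) + O)) = 373*(-475 + √(-11 + 5*I*√2)) = -177175 + 373*√(-11 + 5*I*√2)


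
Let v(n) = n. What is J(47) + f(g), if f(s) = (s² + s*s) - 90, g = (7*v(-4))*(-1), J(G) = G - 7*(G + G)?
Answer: 867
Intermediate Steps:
J(G) = -13*G (J(G) = G - 14*G = -13*G)
g = 28 (g = (7*(-4))*(-1) = -28*(-1) = 28)
f(s) = -90 + 2*s² (f(s) = (s² + s²) - 90 = 2*s² - 90 = -90 + 2*s²)
J(47) + f(g) = -13*47 + (-90 + 2*28²) = -611 + (-90 + 2*784) = -611 + (-90 + 1568) = -611 + 1478 = 867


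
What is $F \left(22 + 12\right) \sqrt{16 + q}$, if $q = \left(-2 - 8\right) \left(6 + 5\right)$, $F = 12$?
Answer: $408 i \sqrt{94} \approx 3955.7 i$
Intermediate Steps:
$q = -110$ ($q = \left(-10\right) 11 = -110$)
$F \left(22 + 12\right) \sqrt{16 + q} = 12 \left(22 + 12\right) \sqrt{16 - 110} = 12 \cdot 34 \sqrt{-94} = 408 i \sqrt{94}$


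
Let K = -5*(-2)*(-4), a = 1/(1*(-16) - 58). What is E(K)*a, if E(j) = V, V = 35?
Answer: -35/74 ≈ -0.47297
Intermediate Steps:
a = -1/74 (a = 1/(-16 - 58) = 1/(-74) = -1/74 ≈ -0.013514)
K = -40 (K = 10*(-4) = -40)
E(j) = 35
E(K)*a = 35*(-1/74) = -35/74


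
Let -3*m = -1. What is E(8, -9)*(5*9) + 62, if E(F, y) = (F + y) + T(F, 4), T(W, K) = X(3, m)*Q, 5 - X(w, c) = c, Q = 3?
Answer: 647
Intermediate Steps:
m = 1/3 (m = -1/3*(-1) = 1/3 ≈ 0.33333)
X(w, c) = 5 - c
T(W, K) = 14 (T(W, K) = (5 - 1*1/3)*3 = (5 - 1/3)*3 = (14/3)*3 = 14)
E(F, y) = 14 + F + y (E(F, y) = (F + y) + 14 = 14 + F + y)
E(8, -9)*(5*9) + 62 = (14 + 8 - 9)*(5*9) + 62 = 13*45 + 62 = 585 + 62 = 647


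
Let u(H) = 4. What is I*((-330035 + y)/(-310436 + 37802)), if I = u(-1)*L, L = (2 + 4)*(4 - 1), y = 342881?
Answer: -154152/45439 ≈ -3.3925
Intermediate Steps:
L = 18 (L = 6*3 = 18)
I = 72 (I = 4*18 = 72)
I*((-330035 + y)/(-310436 + 37802)) = 72*((-330035 + 342881)/(-310436 + 37802)) = 72*(12846/(-272634)) = 72*(12846*(-1/272634)) = 72*(-2141/45439) = -154152/45439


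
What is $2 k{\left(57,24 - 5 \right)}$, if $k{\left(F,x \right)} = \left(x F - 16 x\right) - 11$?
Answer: $1536$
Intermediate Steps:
$k{\left(F,x \right)} = -11 - 16 x + F x$ ($k{\left(F,x \right)} = \left(F x - 16 x\right) - 11 = \left(- 16 x + F x\right) - 11 = -11 - 16 x + F x$)
$2 k{\left(57,24 - 5 \right)} = 2 \left(-11 - 16 \left(24 - 5\right) + 57 \left(24 - 5\right)\right) = 2 \left(-11 - 304 + 57 \cdot 19\right) = 2 \left(-11 - 304 + 1083\right) = 2 \cdot 768 = 1536$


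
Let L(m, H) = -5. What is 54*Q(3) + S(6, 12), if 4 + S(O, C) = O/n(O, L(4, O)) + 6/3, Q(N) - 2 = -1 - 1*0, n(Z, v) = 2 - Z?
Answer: 101/2 ≈ 50.500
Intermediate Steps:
Q(N) = 1 (Q(N) = 2 + (-1 - 1*0) = 2 + (-1 + 0) = 2 - 1 = 1)
S(O, C) = -2 + O/(2 - O) (S(O, C) = -4 + (O/(2 - O) + 6/3) = -4 + (O/(2 - O) + 6*(1/3)) = -4 + (O/(2 - O) + 2) = -4 + (2 + O/(2 - O)) = -2 + O/(2 - O))
54*Q(3) + S(6, 12) = 54*1 + (4 - 3*6)/(-2 + 6) = 54 + (4 - 18)/4 = 54 + (1/4)*(-14) = 54 - 7/2 = 101/2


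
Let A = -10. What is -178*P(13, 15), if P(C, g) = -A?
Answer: -1780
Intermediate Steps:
P(C, g) = 10 (P(C, g) = -1*(-10) = 10)
-178*P(13, 15) = -178*10 = -1780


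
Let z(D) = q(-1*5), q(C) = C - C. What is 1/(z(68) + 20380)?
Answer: 1/20380 ≈ 4.9068e-5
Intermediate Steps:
q(C) = 0
z(D) = 0
1/(z(68) + 20380) = 1/(0 + 20380) = 1/20380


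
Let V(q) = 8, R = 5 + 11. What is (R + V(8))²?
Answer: 576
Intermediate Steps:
R = 16
(R + V(8))² = (16 + 8)² = 24² = 576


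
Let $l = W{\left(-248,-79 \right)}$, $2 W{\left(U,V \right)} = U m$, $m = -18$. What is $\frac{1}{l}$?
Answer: $\frac{1}{2232} \approx 0.00044803$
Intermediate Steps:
$W{\left(U,V \right)} = - 9 U$ ($W{\left(U,V \right)} = \frac{U \left(-18\right)}{2} = \frac{\left(-18\right) U}{2} = - 9 U$)
$l = 2232$ ($l = \left(-9\right) \left(-248\right) = 2232$)
$\frac{1}{l} = \frac{1}{2232}$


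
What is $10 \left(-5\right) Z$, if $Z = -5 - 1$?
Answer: $300$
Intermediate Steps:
$Z = -6$
$10 \left(-5\right) Z = 10 \left(-5\right) \left(-6\right) = \left(-50\right) \left(-6\right) = 300$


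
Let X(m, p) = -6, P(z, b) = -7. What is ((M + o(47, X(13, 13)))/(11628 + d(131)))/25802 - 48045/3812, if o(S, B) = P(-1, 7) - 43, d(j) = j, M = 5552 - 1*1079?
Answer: -7288555430417/578291298508 ≈ -12.604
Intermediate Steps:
M = 4473 (M = 5552 - 1079 = 4473)
o(S, B) = -50 (o(S, B) = -7 - 43 = -50)
((M + o(47, X(13, 13)))/(11628 + d(131)))/25802 - 48045/3812 = ((4473 - 50)/(11628 + 131))/25802 - 48045/3812 = (4423/11759)*(1/25802) - 48045*1/3812 = (4423*(1/11759))*(1/25802) - 48045/3812 = (4423/11759)*(1/25802) - 48045/3812 = 4423/303405718 - 48045/3812 = -7288555430417/578291298508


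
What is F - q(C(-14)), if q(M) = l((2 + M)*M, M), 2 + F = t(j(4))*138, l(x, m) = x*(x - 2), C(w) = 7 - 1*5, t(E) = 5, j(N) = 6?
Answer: 640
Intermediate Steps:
C(w) = 2 (C(w) = 7 - 5 = 2)
l(x, m) = x*(-2 + x)
F = 688 (F = -2 + 5*138 = -2 + 690 = 688)
q(M) = M*(-2 + M*(2 + M))*(2 + M) (q(M) = ((2 + M)*M)*(-2 + (2 + M)*M) = (M*(2 + M))*(-2 + M*(2 + M)) = M*(-2 + M*(2 + M))*(2 + M))
F - q(C(-14)) = 688 - 2*(-2 + 2*(2 + 2))*(2 + 2) = 688 - 2*(-2 + 2*4)*4 = 688 - 2*(-2 + 8)*4 = 688 - 2*6*4 = 688 - 1*48 = 688 - 48 = 640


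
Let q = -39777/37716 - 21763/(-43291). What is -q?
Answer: 300390933/544254452 ≈ 0.55193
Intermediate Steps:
q = -300390933/544254452 (q = -39777*1/37716 - 21763*(-1/43291) = -13259/12572 + 21763/43291 = -300390933/544254452 ≈ -0.55193)
-q = -1*(-300390933/544254452) = 300390933/544254452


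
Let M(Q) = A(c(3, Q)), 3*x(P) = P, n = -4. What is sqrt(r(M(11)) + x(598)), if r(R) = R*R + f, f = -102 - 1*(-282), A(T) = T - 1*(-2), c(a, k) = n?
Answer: 5*sqrt(138)/3 ≈ 19.579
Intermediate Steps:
c(a, k) = -4
x(P) = P/3
A(T) = 2 + T (A(T) = T + 2 = 2 + T)
M(Q) = -2 (M(Q) = 2 - 4 = -2)
f = 180 (f = -102 + 282 = 180)
r(R) = 180 + R**2 (r(R) = R*R + 180 = R**2 + 180 = 180 + R**2)
sqrt(r(M(11)) + x(598)) = sqrt((180 + (-2)**2) + (1/3)*598) = sqrt((180 + 4) + 598/3) = sqrt(184 + 598/3) = sqrt(1150/3) = 5*sqrt(138)/3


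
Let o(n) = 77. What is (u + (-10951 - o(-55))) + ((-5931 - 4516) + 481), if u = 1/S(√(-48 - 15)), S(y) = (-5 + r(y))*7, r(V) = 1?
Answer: -587833/28 ≈ -20994.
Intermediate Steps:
S(y) = -28 (S(y) = (-5 + 1)*7 = -4*7 = -28)
u = -1/28 (u = 1/(-28) = -1/28 ≈ -0.035714)
(u + (-10951 - o(-55))) + ((-5931 - 4516) + 481) = (-1/28 + (-10951 - 1*77)) + ((-5931 - 4516) + 481) = (-1/28 + (-10951 - 77)) + (-10447 + 481) = (-1/28 - 11028) - 9966 = -308785/28 - 9966 = -587833/28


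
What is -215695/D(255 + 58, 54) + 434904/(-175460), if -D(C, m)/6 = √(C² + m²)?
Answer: -108726/43865 + 43139*√100885/121062 ≈ 110.70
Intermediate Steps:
D(C, m) = -6*√(C² + m²)
-215695/D(255 + 58, 54) + 434904/(-175460) = -215695*(-1/(6*√((255 + 58)² + 54²))) + 434904/(-175460) = -215695*(-1/(6*√(313² + 2916))) + 434904*(-1/175460) = -215695*(-1/(6*√(97969 + 2916))) - 108726/43865 = -215695*(-√100885/605310) - 108726/43865 = -(-43139)*√100885/121062 - 108726/43865 = 43139*√100885/121062 - 108726/43865 = -108726/43865 + 43139*√100885/121062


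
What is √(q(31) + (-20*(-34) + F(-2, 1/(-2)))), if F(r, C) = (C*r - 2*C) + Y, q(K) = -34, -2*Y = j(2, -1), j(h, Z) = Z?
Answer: √2594/2 ≈ 25.466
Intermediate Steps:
Y = ½ (Y = -½*(-1) = ½ ≈ 0.50000)
F(r, C) = ½ - 2*C + C*r (F(r, C) = (C*r - 2*C) + ½ = (-2*C + C*r) + ½ = ½ - 2*C + C*r)
√(q(31) + (-20*(-34) + F(-2, 1/(-2)))) = √(-34 + (-20*(-34) + (½ - 2/(-2) - 2/(-2)))) = √(-34 + (680 + (½ - 2*(-½) - ½*(-2)))) = √(-34 + (680 + (½ + 1 + 1))) = √(-34 + (680 + 5/2)) = √(-34 + 1365/2) = √(1297/2) = √2594/2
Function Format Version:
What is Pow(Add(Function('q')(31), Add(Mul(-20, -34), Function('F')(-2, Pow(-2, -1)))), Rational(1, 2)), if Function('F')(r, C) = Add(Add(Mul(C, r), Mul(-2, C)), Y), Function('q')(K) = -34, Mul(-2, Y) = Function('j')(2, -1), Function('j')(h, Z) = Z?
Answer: Mul(Rational(1, 2), Pow(2594, Rational(1, 2))) ≈ 25.466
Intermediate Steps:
Y = Rational(1, 2) (Y = Mul(Rational(-1, 2), -1) = Rational(1, 2) ≈ 0.50000)
Function('F')(r, C) = Add(Rational(1, 2), Mul(-2, C), Mul(C, r)) (Function('F')(r, C) = Add(Add(Mul(C, r), Mul(-2, C)), Rational(1, 2)) = Add(Add(Mul(-2, C), Mul(C, r)), Rational(1, 2)) = Add(Rational(1, 2), Mul(-2, C), Mul(C, r)))
Pow(Add(Function('q')(31), Add(Mul(-20, -34), Function('F')(-2, Pow(-2, -1)))), Rational(1, 2)) = Pow(Add(-34, Add(Mul(-20, -34), Add(Rational(1, 2), Mul(-2, Pow(-2, -1)), Mul(Pow(-2, -1), -2)))), Rational(1, 2)) = Pow(Add(-34, Add(680, Add(Rational(1, 2), Mul(-2, Rational(-1, 2)), Mul(Rational(-1, 2), -2)))), Rational(1, 2)) = Pow(Add(-34, Add(680, Add(Rational(1, 2), 1, 1))), Rational(1, 2)) = Pow(Add(-34, Add(680, Rational(5, 2))), Rational(1, 2)) = Pow(Add(-34, Rational(1365, 2)), Rational(1, 2)) = Pow(Rational(1297, 2), Rational(1, 2)) = Mul(Rational(1, 2), Pow(2594, Rational(1, 2)))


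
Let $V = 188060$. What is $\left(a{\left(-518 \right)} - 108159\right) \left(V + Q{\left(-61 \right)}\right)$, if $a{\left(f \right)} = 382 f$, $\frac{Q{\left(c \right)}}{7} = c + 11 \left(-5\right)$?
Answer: $-57304441680$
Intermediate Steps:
$Q{\left(c \right)} = -385 + 7 c$ ($Q{\left(c \right)} = 7 \left(c + 11 \left(-5\right)\right) = 7 \left(c - 55\right) = 7 \left(-55 + c\right) = -385 + 7 c$)
$\left(a{\left(-518 \right)} - 108159\right) \left(V + Q{\left(-61 \right)}\right) = \left(382 \left(-518\right) - 108159\right) \left(188060 + \left(-385 + 7 \left(-61\right)\right)\right) = \left(-197876 - 108159\right) \left(188060 - 812\right) = - 306035 \left(188060 - 812\right) = \left(-306035\right) 187248 = -57304441680$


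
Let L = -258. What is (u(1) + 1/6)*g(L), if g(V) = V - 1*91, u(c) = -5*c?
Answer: 10121/6 ≈ 1686.8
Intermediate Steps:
g(V) = -91 + V (g(V) = V - 91 = -91 + V)
(u(1) + 1/6)*g(L) = (-5*1 + 1/6)*(-91 - 258) = (-5 + ⅙)*(-349) = -29/6*(-349) = 10121/6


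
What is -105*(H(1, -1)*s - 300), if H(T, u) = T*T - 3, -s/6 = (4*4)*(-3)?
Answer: 91980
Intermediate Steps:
s = 288 (s = -6*4*4*(-3) = -96*(-3) = -6*(-48) = 288)
H(T, u) = -3 + T² (H(T, u) = T² - 3 = -3 + T²)
-105*(H(1, -1)*s - 300) = -105*((-3 + 1²)*288 - 300) = -105*((-3 + 1)*288 - 300) = -105*(-2*288 - 300) = -105*(-576 - 300) = -105*(-876) = 91980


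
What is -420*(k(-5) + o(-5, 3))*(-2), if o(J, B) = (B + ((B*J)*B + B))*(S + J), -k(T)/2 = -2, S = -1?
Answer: 199920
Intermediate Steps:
k(T) = 4 (k(T) = -2*(-2) = 4)
o(J, B) = (-1 + J)*(2*B + J*B²) (o(J, B) = (B + ((B*J)*B + B))*(-1 + J) = (B + (J*B² + B))*(-1 + J) = (B + (B + J*B²))*(-1 + J) = (2*B + J*B²)*(-1 + J) = (-1 + J)*(2*B + J*B²))
-420*(k(-5) + o(-5, 3))*(-2) = -420*(4 + 3*(-2 + 2*(-5) + 3*(-5)² - 1*3*(-5)))*(-2) = -420*(4 + 3*(-2 - 10 + 3*25 + 15))*(-2) = -420*(4 + 3*(-2 - 10 + 75 + 15))*(-2) = -420*(4 + 3*78)*(-2) = -420*(4 + 234)*(-2) = -99960*(-2) = -420*(-476) = 199920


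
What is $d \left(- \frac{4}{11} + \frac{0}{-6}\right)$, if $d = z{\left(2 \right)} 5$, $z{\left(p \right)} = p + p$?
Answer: $- \frac{80}{11} \approx -7.2727$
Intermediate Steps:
$z{\left(p \right)} = 2 p$
$d = 20$ ($d = 2 \cdot 2 \cdot 5 = 4 \cdot 5 = 20$)
$d \left(- \frac{4}{11} + \frac{0}{-6}\right) = 20 \left(- \frac{4}{11} + \frac{0}{-6}\right) = 20 \left(\left(-4\right) \frac{1}{11} + 0 \left(- \frac{1}{6}\right)\right) = 20 \left(- \frac{4}{11} + 0\right) = 20 \left(- \frac{4}{11}\right) = - \frac{80}{11}$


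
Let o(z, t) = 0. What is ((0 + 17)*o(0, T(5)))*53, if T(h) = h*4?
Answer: 0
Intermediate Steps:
T(h) = 4*h
((0 + 17)*o(0, T(5)))*53 = ((0 + 17)*0)*53 = (17*0)*53 = 0*53 = 0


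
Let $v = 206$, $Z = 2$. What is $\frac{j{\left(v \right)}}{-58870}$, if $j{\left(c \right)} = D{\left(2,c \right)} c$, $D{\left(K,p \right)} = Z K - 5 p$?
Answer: $\frac{105678}{29435} \approx 3.5902$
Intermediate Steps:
$D{\left(K,p \right)} = - 5 p + 2 K$ ($D{\left(K,p \right)} = 2 K - 5 p = - 5 p + 2 K$)
$j{\left(c \right)} = c \left(4 - 5 c\right)$ ($j{\left(c \right)} = \left(- 5 c + 2 \cdot 2\right) c = \left(- 5 c + 4\right) c = \left(4 - 5 c\right) c = c \left(4 - 5 c\right)$)
$\frac{j{\left(v \right)}}{-58870} = \frac{206 \left(4 - 1030\right)}{-58870} = 206 \left(4 - 1030\right) \left(- \frac{1}{58870}\right) = 206 \left(-1026\right) \left(- \frac{1}{58870}\right) = \left(-211356\right) \left(- \frac{1}{58870}\right) = \frac{105678}{29435}$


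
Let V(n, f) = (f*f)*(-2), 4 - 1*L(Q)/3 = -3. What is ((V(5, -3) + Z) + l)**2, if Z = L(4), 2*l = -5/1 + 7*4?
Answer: 841/4 ≈ 210.25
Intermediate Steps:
L(Q) = 21 (L(Q) = 12 - 3*(-3) = 12 + 9 = 21)
V(n, f) = -2*f**2 (V(n, f) = f**2*(-2) = -2*f**2)
l = 23/2 (l = (-5/1 + 7*4)/2 = (-5/1 + 28)/2 = (-5*1 + 28)/2 = (-5 + 28)/2 = (1/2)*23 = 23/2 ≈ 11.500)
Z = 21
((V(5, -3) + Z) + l)**2 = ((-2*(-3)**2 + 21) + 23/2)**2 = ((-2*9 + 21) + 23/2)**2 = ((-18 + 21) + 23/2)**2 = (3 + 23/2)**2 = (29/2)**2 = 841/4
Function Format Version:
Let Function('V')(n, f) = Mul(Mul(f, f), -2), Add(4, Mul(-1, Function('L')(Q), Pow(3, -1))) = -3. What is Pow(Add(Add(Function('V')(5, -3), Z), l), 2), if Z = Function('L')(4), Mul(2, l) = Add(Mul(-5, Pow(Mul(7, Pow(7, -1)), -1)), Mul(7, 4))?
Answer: Rational(841, 4) ≈ 210.25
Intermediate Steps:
Function('L')(Q) = 21 (Function('L')(Q) = Add(12, Mul(-3, -3)) = Add(12, 9) = 21)
Function('V')(n, f) = Mul(-2, Pow(f, 2)) (Function('V')(n, f) = Mul(Pow(f, 2), -2) = Mul(-2, Pow(f, 2)))
l = Rational(23, 2) (l = Mul(Rational(1, 2), Add(Mul(-5, Pow(Mul(7, Pow(7, -1)), -1)), Mul(7, 4))) = Mul(Rational(1, 2), Add(Mul(-5, Pow(Mul(7, Rational(1, 7)), -1)), 28)) = Mul(Rational(1, 2), Add(Mul(-5, Pow(1, -1)), 28)) = Mul(Rational(1, 2), Add(Mul(-5, 1), 28)) = Mul(Rational(1, 2), Add(-5, 28)) = Mul(Rational(1, 2), 23) = Rational(23, 2) ≈ 11.500)
Z = 21
Pow(Add(Add(Function('V')(5, -3), Z), l), 2) = Pow(Add(Add(Mul(-2, Pow(-3, 2)), 21), Rational(23, 2)), 2) = Pow(Add(Add(Mul(-2, 9), 21), Rational(23, 2)), 2) = Pow(Add(Add(-18, 21), Rational(23, 2)), 2) = Pow(Add(3, Rational(23, 2)), 2) = Pow(Rational(29, 2), 2) = Rational(841, 4)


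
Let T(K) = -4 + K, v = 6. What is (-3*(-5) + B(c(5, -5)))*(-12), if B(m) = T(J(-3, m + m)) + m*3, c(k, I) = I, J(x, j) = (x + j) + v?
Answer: 132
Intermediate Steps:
J(x, j) = 6 + j + x (J(x, j) = (x + j) + 6 = (j + x) + 6 = 6 + j + x)
B(m) = -1 + 5*m (B(m) = (-4 + (6 + (m + m) - 3)) + m*3 = (-4 + (6 + 2*m - 3)) + 3*m = (-4 + (3 + 2*m)) + 3*m = (-1 + 2*m) + 3*m = -1 + 5*m)
(-3*(-5) + B(c(5, -5)))*(-12) = (-3*(-5) + (-1 + 5*(-5)))*(-12) = (15 + (-1 - 25))*(-12) = (15 - 26)*(-12) = -11*(-12) = 132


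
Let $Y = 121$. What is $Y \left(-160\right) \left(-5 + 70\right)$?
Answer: $-1258400$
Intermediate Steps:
$Y \left(-160\right) \left(-5 + 70\right) = 121 \left(-160\right) \left(-5 + 70\right) = \left(-19360\right) 65 = -1258400$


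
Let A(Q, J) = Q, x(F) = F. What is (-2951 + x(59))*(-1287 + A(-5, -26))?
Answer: 3736464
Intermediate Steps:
(-2951 + x(59))*(-1287 + A(-5, -26)) = (-2951 + 59)*(-1287 - 5) = -2892*(-1292) = 3736464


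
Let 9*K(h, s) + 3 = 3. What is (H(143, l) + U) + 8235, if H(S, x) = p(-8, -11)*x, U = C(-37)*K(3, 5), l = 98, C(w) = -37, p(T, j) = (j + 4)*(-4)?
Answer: 10979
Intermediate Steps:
p(T, j) = -16 - 4*j (p(T, j) = (4 + j)*(-4) = -16 - 4*j)
K(h, s) = 0 (K(h, s) = -⅓ + (⅑)*3 = -⅓ + ⅓ = 0)
U = 0 (U = -37*0 = 0)
H(S, x) = 28*x (H(S, x) = (-16 - 4*(-11))*x = (-16 + 44)*x = 28*x)
(H(143, l) + U) + 8235 = (28*98 + 0) + 8235 = (2744 + 0) + 8235 = 2744 + 8235 = 10979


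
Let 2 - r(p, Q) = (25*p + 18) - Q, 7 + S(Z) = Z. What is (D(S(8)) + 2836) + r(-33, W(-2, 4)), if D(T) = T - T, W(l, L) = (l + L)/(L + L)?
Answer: 14581/4 ≈ 3645.3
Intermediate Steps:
W(l, L) = (L + l)/(2*L) (W(l, L) = (L + l)/((2*L)) = (L + l)*(1/(2*L)) = (L + l)/(2*L))
S(Z) = -7 + Z
D(T) = 0
r(p, Q) = -16 + Q - 25*p (r(p, Q) = 2 - ((25*p + 18) - Q) = 2 - ((18 + 25*p) - Q) = 2 - (18 - Q + 25*p) = 2 + (-18 + Q - 25*p) = -16 + Q - 25*p)
(D(S(8)) + 2836) + r(-33, W(-2, 4)) = (0 + 2836) + (-16 + (½)*(4 - 2)/4 - 25*(-33)) = 2836 + (-16 + (½)*(¼)*2 + 825) = 2836 + (-16 + ¼ + 825) = 2836 + 3237/4 = 14581/4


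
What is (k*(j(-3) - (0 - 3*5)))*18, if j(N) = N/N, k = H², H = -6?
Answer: 10368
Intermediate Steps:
k = 36 (k = (-6)² = 36)
j(N) = 1
(k*(j(-3) - (0 - 3*5)))*18 = (36*(1 - (0 - 3*5)))*18 = (36*(1 - (0 - 15)))*18 = (36*(1 - 1*(-15)))*18 = (36*(1 + 15))*18 = (36*16)*18 = 576*18 = 10368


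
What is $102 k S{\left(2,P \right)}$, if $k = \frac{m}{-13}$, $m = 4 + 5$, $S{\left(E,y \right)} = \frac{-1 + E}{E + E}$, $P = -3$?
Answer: $- \frac{459}{26} \approx -17.654$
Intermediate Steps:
$S{\left(E,y \right)} = \frac{-1 + E}{2 E}$
$m = 9$
$k = - \frac{9}{13}$ ($k = \frac{9}{-13} = 9 \left(- \frac{1}{13}\right) = - \frac{9}{13} \approx -0.69231$)
$102 k S{\left(2,P \right)} = 102 \left(- \frac{9 \frac{-1 + 2}{2 \cdot 2}}{13}\right) = 102 \left(- \frac{9 \cdot \frac{1}{2} \cdot \frac{1}{2} \cdot 1}{13}\right) = 102 \left(\left(- \frac{9}{13}\right) \frac{1}{4}\right) = 102 \left(- \frac{9}{52}\right) = - \frac{459}{26}$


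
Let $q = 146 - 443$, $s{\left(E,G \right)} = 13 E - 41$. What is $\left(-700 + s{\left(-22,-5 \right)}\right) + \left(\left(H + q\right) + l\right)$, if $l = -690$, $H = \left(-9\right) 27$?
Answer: $-2257$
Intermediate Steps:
$H = -243$
$s{\left(E,G \right)} = -41 + 13 E$
$q = -297$
$\left(-700 + s{\left(-22,-5 \right)}\right) + \left(\left(H + q\right) + l\right) = \left(-700 + \left(-41 + 13 \left(-22\right)\right)\right) - 1230 = \left(-700 - 327\right) - 1230 = -1027 - 1230 = -2257$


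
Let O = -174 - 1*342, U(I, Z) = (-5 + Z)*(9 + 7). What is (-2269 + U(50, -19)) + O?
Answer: -3169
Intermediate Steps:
U(I, Z) = -80 + 16*Z (U(I, Z) = (-5 + Z)*16 = -80 + 16*Z)
O = -516 (O = -174 - 342 = -516)
(-2269 + U(50, -19)) + O = (-2269 + (-80 + 16*(-19))) - 516 = (-2269 + (-80 - 304)) - 516 = (-2269 - 384) - 516 = -2653 - 516 = -3169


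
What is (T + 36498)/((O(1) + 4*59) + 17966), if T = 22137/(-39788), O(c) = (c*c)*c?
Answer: 1452160287/724260964 ≈ 2.0050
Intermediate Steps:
O(c) = c³ (O(c) = c²*c = c³)
T = -22137/39788 (T = 22137*(-1/39788) = -22137/39788 ≈ -0.55637)
(T + 36498)/((O(1) + 4*59) + 17966) = (-22137/39788 + 36498)/((1³ + 4*59) + 17966) = 1452160287/(39788*((1 + 236) + 17966)) = 1452160287/(39788*(237 + 17966)) = (1452160287/39788)/18203 = (1452160287/39788)*(1/18203) = 1452160287/724260964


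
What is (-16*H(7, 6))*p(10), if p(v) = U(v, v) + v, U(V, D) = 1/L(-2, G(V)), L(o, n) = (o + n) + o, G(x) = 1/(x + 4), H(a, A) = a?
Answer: -60032/55 ≈ -1091.5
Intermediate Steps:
G(x) = 1/(4 + x)
L(o, n) = n + 2*o (L(o, n) = (n + o) + o = n + 2*o)
U(V, D) = 1/(-4 + 1/(4 + V)) (U(V, D) = 1/(1/(4 + V) + 2*(-2)) = 1/(1/(4 + V) - 4) = 1/(-4 + 1/(4 + V)))
p(v) = v + (-4 - v)/(15 + 4*v) (p(v) = (-4 - v)/(15 + 4*v) + v = v + (-4 - v)/(15 + 4*v))
(-16*H(7, 6))*p(10) = (-16*7)*((-4 - 1*10 + 10*(15 + 4*10))/(15 + 4*10)) = -112*(-4 - 10 + 10*(15 + 40))/(15 + 40) = -112*(-4 - 10 + 10*55)/55 = -112*(-4 - 10 + 550)/55 = -112*536/55 = -60032/55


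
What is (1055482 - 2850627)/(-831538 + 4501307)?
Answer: -1795145/3669769 ≈ -0.48917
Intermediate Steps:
(1055482 - 2850627)/(-831538 + 4501307) = -1795145/3669769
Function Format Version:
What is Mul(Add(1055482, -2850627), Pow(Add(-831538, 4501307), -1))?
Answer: Rational(-1795145, 3669769) ≈ -0.48917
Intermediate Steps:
Mul(Add(1055482, -2850627), Pow(Add(-831538, 4501307), -1)) = Mul(-1795145, Pow(3669769, -1)) = Mul(-1795145, Rational(1, 3669769)) = Rational(-1795145, 3669769)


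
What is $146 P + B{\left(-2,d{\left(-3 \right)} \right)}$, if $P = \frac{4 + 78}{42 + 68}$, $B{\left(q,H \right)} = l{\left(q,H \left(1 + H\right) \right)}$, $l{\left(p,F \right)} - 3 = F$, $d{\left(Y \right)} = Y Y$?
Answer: $\frac{11101}{55} \approx 201.84$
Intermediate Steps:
$d{\left(Y \right)} = Y^{2}$
$l{\left(p,F \right)} = 3 + F$
$B{\left(q,H \right)} = 3 + H \left(1 + H\right)$
$P = \frac{41}{55}$ ($P = \frac{82}{110} = 82 \cdot \frac{1}{110} = \frac{41}{55} \approx 0.74545$)
$146 P + B{\left(-2,d{\left(-3 \right)} \right)} = 146 \cdot \frac{41}{55} + \left(3 + \left(-3\right)^{2} \left(1 + \left(-3\right)^{2}\right)\right) = \frac{5986}{55} + \left(3 + 9 \left(1 + 9\right)\right) = \frac{5986}{55} + \left(3 + 9 \cdot 10\right) = \frac{5986}{55} + \left(3 + 90\right) = \frac{5986}{55} + 93 = \frac{11101}{55}$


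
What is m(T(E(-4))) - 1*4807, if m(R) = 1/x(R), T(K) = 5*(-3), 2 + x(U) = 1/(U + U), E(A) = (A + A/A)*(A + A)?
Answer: -293257/61 ≈ -4807.5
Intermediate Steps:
E(A) = 2*A*(1 + A) (E(A) = (A + 1)*(2*A) = (1 + A)*(2*A) = 2*A*(1 + A))
x(U) = -2 + 1/(2*U) (x(U) = -2 + 1/(U + U) = -2 + 1/(2*U))
T(K) = -15
m(R) = 1/(-2 + 1/(2*R))
m(T(E(-4))) - 1*4807 = -2*(-15)/(-1 + 4*(-15)) - 1*4807 = -2*(-15)/(-1 - 60) - 4807 = -2*(-15)/(-61) - 4807 = -2*(-15)*(-1/61) - 4807 = -30/61 - 4807 = -293257/61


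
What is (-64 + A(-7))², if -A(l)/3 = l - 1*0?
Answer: 1849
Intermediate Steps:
A(l) = -3*l (A(l) = -3*(l - 1*0) = -3*(l + 0) = -3*l)
(-64 + A(-7))² = (-64 - 3*(-7))² = (-64 + 21)² = (-43)² = 1849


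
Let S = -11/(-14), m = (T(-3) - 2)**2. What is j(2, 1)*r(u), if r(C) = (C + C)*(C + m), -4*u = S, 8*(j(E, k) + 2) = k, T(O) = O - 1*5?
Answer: 922185/12544 ≈ 73.516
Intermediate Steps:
T(O) = -5 + O (T(O) = O - 5 = -5 + O)
m = 100 (m = ((-5 - 3) - 2)**2 = (-8 - 2)**2 = (-10)**2 = 100)
j(E, k) = -2 + k/8
S = 11/14 (S = -11*(-1/14) = 11/14 ≈ 0.78571)
u = -11/56 (u = -1/4*11/14 = -11/56 ≈ -0.19643)
r(C) = 2*C*(100 + C) (r(C) = (C + C)*(C + 100) = (2*C)*(100 + C) = 2*C*(100 + C))
j(2, 1)*r(u) = (-2 + (1/8)*1)*(2*(-11/56)*(100 - 11/56)) = (-2 + 1/8)*(2*(-11/56)*(5589/56)) = -15/8*(-61479/1568) = 922185/12544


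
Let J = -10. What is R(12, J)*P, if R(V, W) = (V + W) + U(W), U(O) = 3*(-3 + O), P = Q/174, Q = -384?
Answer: 2368/29 ≈ 81.655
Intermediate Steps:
P = -64/29 (P = -384/174 = -384*1/174 = -64/29 ≈ -2.2069)
U(O) = -9 + 3*O
R(V, W) = -9 + V + 4*W (R(V, W) = (V + W) + (-9 + 3*W) = -9 + V + 4*W)
R(12, J)*P = (-9 + 12 + 4*(-10))*(-64/29) = (-9 + 12 - 40)*(-64/29) = -37*(-64/29) = 2368/29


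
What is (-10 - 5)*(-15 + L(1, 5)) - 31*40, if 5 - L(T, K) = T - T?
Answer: -1090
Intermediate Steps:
L(T, K) = 5 (L(T, K) = 5 - (T - T) = 5 - 1*0 = 5 + 0 = 5)
(-10 - 5)*(-15 + L(1, 5)) - 31*40 = (-10 - 5)*(-15 + 5) - 31*40 = -15*(-10) - 1240 = 150 - 1240 = -1090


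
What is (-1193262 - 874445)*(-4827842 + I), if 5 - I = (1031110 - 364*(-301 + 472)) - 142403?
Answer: 11691435690100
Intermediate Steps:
I = -826458 (I = 5 - ((1031110 - 364*(-301 + 472)) - 142403) = 5 - ((1031110 - 364*171) - 142403) = 5 - ((1031110 - 62244) - 142403) = 5 - (968866 - 142403) = 5 - 1*826463 = 5 - 826463 = -826458)
(-1193262 - 874445)*(-4827842 + I) = (-1193262 - 874445)*(-4827842 - 826458) = -2067707*(-5654300) = 11691435690100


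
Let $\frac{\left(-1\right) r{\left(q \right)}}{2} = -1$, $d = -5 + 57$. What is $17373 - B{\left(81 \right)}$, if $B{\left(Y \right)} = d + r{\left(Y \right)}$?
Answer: $17319$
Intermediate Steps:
$d = 52$
$r{\left(q \right)} = 2$ ($r{\left(q \right)} = \left(-2\right) \left(-1\right) = 2$)
$B{\left(Y \right)} = 54$ ($B{\left(Y \right)} = 52 + 2 = 54$)
$17373 - B{\left(81 \right)} = 17373 - 54 = 17319$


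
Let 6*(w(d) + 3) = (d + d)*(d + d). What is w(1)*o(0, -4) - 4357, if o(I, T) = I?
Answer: -4357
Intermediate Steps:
w(d) = -3 + 2*d²/3 (w(d) = -3 + ((d + d)*(d + d))/6 = -3 + ((2*d)*(2*d))/6 = -3 + (4*d²)/6 = -3 + 2*d²/3)
w(1)*o(0, -4) - 4357 = (-3 + (⅔)*1²)*0 - 4357 = (-3 + (⅔)*1)*0 - 4357 = (-3 + ⅔)*0 - 4357 = -7/3*0 - 4357 = 0 - 4357 = -4357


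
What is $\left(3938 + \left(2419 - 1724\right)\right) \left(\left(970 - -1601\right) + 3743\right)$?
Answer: $29252762$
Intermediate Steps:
$\left(3938 + \left(2419 - 1724\right)\right) \left(\left(970 - -1601\right) + 3743\right) = \left(3938 + 695\right) \left(\left(970 + 1601\right) + 3743\right) = 4633 \left(2571 + 3743\right) = 4633 \cdot 6314 = 29252762$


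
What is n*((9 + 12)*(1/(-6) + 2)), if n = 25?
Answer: 1925/2 ≈ 962.50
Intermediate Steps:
n*((9 + 12)*(1/(-6) + 2)) = 25*((9 + 12)*(1/(-6) + 2)) = 25*(21*(-⅙ + 2)) = 25*(21*(11/6)) = 25*(77/2) = 1925/2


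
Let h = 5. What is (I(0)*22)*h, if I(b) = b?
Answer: 0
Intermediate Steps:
(I(0)*22)*h = (0*22)*5 = 0*5 = 0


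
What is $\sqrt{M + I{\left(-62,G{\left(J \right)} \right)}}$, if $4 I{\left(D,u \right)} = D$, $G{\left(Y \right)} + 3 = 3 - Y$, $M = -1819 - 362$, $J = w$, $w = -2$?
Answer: $\frac{i \sqrt{8786}}{2} \approx 46.867 i$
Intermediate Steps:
$J = -2$
$M = -2181$ ($M = -1819 - 362 = -2181$)
$G{\left(Y \right)} = - Y$ ($G{\left(Y \right)} = -3 - \left(-3 + Y\right) = - Y$)
$I{\left(D,u \right)} = \frac{D}{4}$
$\sqrt{M + I{\left(-62,G{\left(J \right)} \right)}} = \sqrt{-2181 + \frac{1}{4} \left(-62\right)} = \sqrt{-2181 - \frac{31}{2}} = \sqrt{- \frac{4393}{2}} = \frac{i \sqrt{8786}}{2}$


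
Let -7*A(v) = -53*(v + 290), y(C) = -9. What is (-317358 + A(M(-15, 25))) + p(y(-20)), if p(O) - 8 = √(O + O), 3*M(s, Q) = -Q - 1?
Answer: -6619618/21 + 3*I*√2 ≈ -3.1522e+5 + 4.2426*I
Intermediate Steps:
M(s, Q) = -⅓ - Q/3 (M(s, Q) = (-Q - 1)/3 = (-1 - Q)/3 = -⅓ - Q/3)
A(v) = 15370/7 + 53*v/7 (A(v) = -(-53)*(v + 290)/7 = -(-53)*(290 + v)/7 = -(-15370 - 53*v)/7 = 15370/7 + 53*v/7)
p(O) = 8 + √2*√O (p(O) = 8 + √(O + O) = 8 + √(2*O) = 8 + √2*√O)
(-317358 + A(M(-15, 25))) + p(y(-20)) = (-317358 + (15370/7 + 53*(-⅓ - ⅓*25)/7)) + (8 + √2*√(-9)) = (-317358 + (15370/7 + 53*(-⅓ - 25/3)/7)) + (8 + √2*(3*I)) = (-317358 + (15370/7 + (53/7)*(-26/3))) + (8 + 3*I*√2) = (-317358 + (15370/7 - 1378/21)) + (8 + 3*I*√2) = (-317358 + 44732/21) + (8 + 3*I*√2) = -6619786/21 + (8 + 3*I*√2) = -6619618/21 + 3*I*√2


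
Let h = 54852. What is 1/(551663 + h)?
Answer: 1/606515 ≈ 1.6488e-6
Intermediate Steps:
1/(551663 + h) = 1/(551663 + 54852) = 1/606515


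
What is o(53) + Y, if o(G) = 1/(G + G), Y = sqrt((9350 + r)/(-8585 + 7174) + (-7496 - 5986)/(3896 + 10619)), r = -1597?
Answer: 1/106 + I*sqrt(2694393216561505)/20480665 ≈ 0.009434 + 2.5345*I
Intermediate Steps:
Y = I*sqrt(2694393216561505)/20480665 (Y = sqrt((9350 - 1597)/(-8585 + 7174) + (-7496 - 5986)/(3896 + 10619)) = sqrt(7753/(-1411) - 13482/14515) = sqrt(7753*(-1/1411) - 13482*1/14515) = sqrt(-7753/1411 - 13482/14515) = sqrt(-131557897/20480665) = I*sqrt(2694393216561505)/20480665 ≈ 2.5345*I)
o(G) = 1/(2*G)
o(53) + Y = (1/2)/53 + I*sqrt(2694393216561505)/20480665 = (1/2)*(1/53) + I*sqrt(2694393216561505)/20480665 = 1/106 + I*sqrt(2694393216561505)/20480665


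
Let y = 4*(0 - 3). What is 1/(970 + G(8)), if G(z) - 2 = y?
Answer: 1/960 ≈ 0.0010417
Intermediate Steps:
y = -12 (y = 4*(-3) = -12)
G(z) = -10 (G(z) = 2 - 12 = -10)
1/(970 + G(8)) = 1/(970 - 10) = 1/960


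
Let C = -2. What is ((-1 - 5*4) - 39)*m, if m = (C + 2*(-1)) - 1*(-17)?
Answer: -780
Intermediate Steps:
m = 13 (m = (-2 + 2*(-1)) - 1*(-17) = (-2 - 2) + 17 = -4 + 17 = 13)
((-1 - 5*4) - 39)*m = ((-1 - 5*4) - 39)*13 = ((-1 - 20) - 39)*13 = (-21 - 39)*13 = -60*13 = -780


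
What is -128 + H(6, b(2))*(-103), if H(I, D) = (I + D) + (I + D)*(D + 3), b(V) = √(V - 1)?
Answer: -3733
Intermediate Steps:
b(V) = √(-1 + V)
H(I, D) = D + I + (3 + D)*(D + I) (H(I, D) = (D + I) + (D + I)*(3 + D) = (D + I) + (3 + D)*(D + I) = D + I + (3 + D)*(D + I))
-128 + H(6, b(2))*(-103) = -128 + ((√(-1 + 2))² + 4*√(-1 + 2) + 4*6 + √(-1 + 2)*6)*(-103) = -128 + ((√1)² + 4*√1 + 24 + √1*6)*(-103) = -128 + (1² + 4*1 + 24 + 1*6)*(-103) = -128 + (1 + 4 + 24 + 6)*(-103) = -128 + 35*(-103) = -128 - 3605 = -3733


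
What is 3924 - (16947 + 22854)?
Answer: -35877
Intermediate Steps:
3924 - (16947 + 22854) = 3924 - 1*39801 = 3924 - 39801 = -35877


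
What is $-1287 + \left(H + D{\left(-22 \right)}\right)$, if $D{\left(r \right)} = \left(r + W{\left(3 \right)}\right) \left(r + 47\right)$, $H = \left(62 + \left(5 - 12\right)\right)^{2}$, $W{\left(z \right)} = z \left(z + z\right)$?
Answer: $1638$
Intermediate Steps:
$W{\left(z \right)} = 2 z^{2}$ ($W{\left(z \right)} = z 2 z = 2 z^{2}$)
$H = 3025$ ($H = \left(62 + \left(5 - 12\right)\right)^{2} = \left(62 - 7\right)^{2} = 55^{2} = 3025$)
$D{\left(r \right)} = \left(18 + r\right) \left(47 + r\right)$ ($D{\left(r \right)} = \left(r + 2 \cdot 3^{2}\right) \left(r + 47\right) = \left(r + 2 \cdot 9\right) \left(47 + r\right) = \left(r + 18\right) \left(47 + r\right) = \left(18 + r\right) \left(47 + r\right)$)
$-1287 + \left(H + D{\left(-22 \right)}\right) = -1287 + \left(3025 + \left(846 + \left(-22\right)^{2} + 65 \left(-22\right)\right)\right) = -1287 + \left(3025 + \left(846 + 484 - 1430\right)\right) = -1287 + \left(3025 - 100\right) = -1287 + 2925 = 1638$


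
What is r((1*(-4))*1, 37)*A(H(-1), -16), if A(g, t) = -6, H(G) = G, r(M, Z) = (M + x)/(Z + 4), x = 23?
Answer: -114/41 ≈ -2.7805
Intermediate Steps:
r(M, Z) = (23 + M)/(4 + Z) (r(M, Z) = (M + 23)/(Z + 4) = (23 + M)/(4 + Z))
r((1*(-4))*1, 37)*A(H(-1), -16) = ((23 + (1*(-4))*1)/(4 + 37))*(-6) = ((23 - 4*1)/41)*(-6) = ((23 - 4)/41)*(-6) = ((1/41)*19)*(-6) = (19/41)*(-6) = -114/41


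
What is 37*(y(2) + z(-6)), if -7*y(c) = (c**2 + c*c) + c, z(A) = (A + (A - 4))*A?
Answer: 24494/7 ≈ 3499.1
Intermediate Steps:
z(A) = A*(-4 + 2*A) (z(A) = (A + (-4 + A))*A = (-4 + 2*A)*A = A*(-4 + 2*A))
y(c) = -2*c**2/7 - c/7 (y(c) = -((c**2 + c*c) + c)/7 = -((c**2 + c**2) + c)/7 = -(2*c**2 + c)/7 = -(c + 2*c**2)/7 = -2*c**2/7 - c/7)
37*(y(2) + z(-6)) = 37*(-1/7*2*(1 + 2*2) + 2*(-6)*(-2 - 6)) = 37*(-1/7*2*(1 + 4) + 2*(-6)*(-8)) = 37*(-1/7*2*5 + 96) = 37*(-10/7 + 96) = 37*(662/7) = 24494/7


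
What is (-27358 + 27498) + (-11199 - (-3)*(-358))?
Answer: -12133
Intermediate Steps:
(-27358 + 27498) + (-11199 - (-3)*(-358)) = 140 + (-11199 - 1*1074) = 140 + (-11199 - 1074) = 140 - 12273 = -12133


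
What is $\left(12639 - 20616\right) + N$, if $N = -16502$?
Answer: $-24479$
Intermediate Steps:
$\left(12639 - 20616\right) + N = \left(12639 - 20616\right) - 16502 = -7977 - 16502 = -24479$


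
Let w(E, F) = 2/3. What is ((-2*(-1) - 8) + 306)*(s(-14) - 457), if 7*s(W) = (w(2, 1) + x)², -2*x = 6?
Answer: -410600/3 ≈ -1.3687e+5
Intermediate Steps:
x = -3 (x = -½*6 = -3)
w(E, F) = ⅔ (w(E, F) = 2*(⅓) = ⅔)
s(W) = 7/9 (s(W) = (⅔ - 3)²/7 = (-7/3)²/7 = (⅐)*(49/9) = 7/9)
((-2*(-1) - 8) + 306)*(s(-14) - 457) = ((-2*(-1) - 8) + 306)*(7/9 - 457) = ((2 - 8) + 306)*(-4106/9) = (-6 + 306)*(-4106/9) = 300*(-4106/9) = -410600/3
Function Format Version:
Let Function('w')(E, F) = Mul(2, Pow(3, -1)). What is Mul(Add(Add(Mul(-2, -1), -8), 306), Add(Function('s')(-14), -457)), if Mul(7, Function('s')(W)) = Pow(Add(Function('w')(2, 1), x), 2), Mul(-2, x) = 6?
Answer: Rational(-410600, 3) ≈ -1.3687e+5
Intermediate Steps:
x = -3 (x = Mul(Rational(-1, 2), 6) = -3)
Function('w')(E, F) = Rational(2, 3) (Function('w')(E, F) = Mul(2, Rational(1, 3)) = Rational(2, 3))
Function('s')(W) = Rational(7, 9) (Function('s')(W) = Mul(Rational(1, 7), Pow(Add(Rational(2, 3), -3), 2)) = Mul(Rational(1, 7), Pow(Rational(-7, 3), 2)) = Mul(Rational(1, 7), Rational(49, 9)) = Rational(7, 9))
Mul(Add(Add(Mul(-2, -1), -8), 306), Add(Function('s')(-14), -457)) = Mul(Add(Add(Mul(-2, -1), -8), 306), Add(Rational(7, 9), -457)) = Mul(Add(Add(2, -8), 306), Rational(-4106, 9)) = Mul(Add(-6, 306), Rational(-4106, 9)) = Mul(300, Rational(-4106, 9)) = Rational(-410600, 3)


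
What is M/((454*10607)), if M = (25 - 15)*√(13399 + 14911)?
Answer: 5*√28310/2407789 ≈ 0.00034940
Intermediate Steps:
M = 10*√28310 ≈ 1682.6
M/((454*10607)) = (10*√28310)/((454*10607)) = (10*√28310)/4815578 = (10*√28310)*(1/4815578) = 5*√28310/2407789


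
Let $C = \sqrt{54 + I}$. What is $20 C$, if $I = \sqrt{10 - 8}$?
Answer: $20 \sqrt{54 + \sqrt{2}} \approx 148.88$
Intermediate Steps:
$I = \sqrt{2} \approx 1.4142$
$C = \sqrt{54 + \sqrt{2}} \approx 7.4441$
$20 C = 20 \sqrt{54 + \sqrt{2}}$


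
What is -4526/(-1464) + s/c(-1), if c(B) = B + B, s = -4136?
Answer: 1516039/732 ≈ 2071.1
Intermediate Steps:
c(B) = 2*B
-4526/(-1464) + s/c(-1) = -4526/(-1464) - 4136/(2*(-1)) = -4526*(-1/1464) - 4136/(-2) = 2263/732 - 4136*(-½) = 2263/732 + 2068 = 1516039/732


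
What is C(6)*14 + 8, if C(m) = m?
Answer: 92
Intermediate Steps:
C(6)*14 + 8 = 6*14 + 8 = 84 + 8 = 92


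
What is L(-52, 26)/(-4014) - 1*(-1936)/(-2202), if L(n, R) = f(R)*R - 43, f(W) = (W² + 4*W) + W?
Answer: -996695/163682 ≈ -6.0892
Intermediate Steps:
f(W) = W² + 5*W
L(n, R) = -43 + R²*(5 + R) (L(n, R) = (R*(5 + R))*R - 43 = R²*(5 + R) - 43 = -43 + R²*(5 + R))
L(-52, 26)/(-4014) - 1*(-1936)/(-2202) = (-43 + 26²*(5 + 26))/(-4014) - 1*(-1936)/(-2202) = (-43 + 676*31)*(-1/4014) + 1936*(-1/2202) = (-43 + 20956)*(-1/4014) - 968/1101 = 20913*(-1/4014) - 968/1101 = -6971/1338 - 968/1101 = -996695/163682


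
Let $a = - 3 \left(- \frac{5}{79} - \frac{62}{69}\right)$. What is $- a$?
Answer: $- \frac{5243}{1817} \approx -2.8855$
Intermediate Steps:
$a = \frac{5243}{1817}$ ($a = - 3 \left(\left(-5\right) \frac{1}{79} - \frac{62}{69}\right) = - 3 \left(- \frac{5}{79} - \frac{62}{69}\right) = \left(-3\right) \left(- \frac{5243}{5451}\right) = \frac{5243}{1817} \approx 2.8855$)
$- a = \left(-1\right) \frac{5243}{1817} = - \frac{5243}{1817}$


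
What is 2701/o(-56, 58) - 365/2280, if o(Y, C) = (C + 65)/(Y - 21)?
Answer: -10538499/6232 ≈ -1691.0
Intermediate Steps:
o(Y, C) = (65 + C)/(-21 + Y)
2701/o(-56, 58) - 365/2280 = 2701/(((65 + 58)/(-21 - 56))) - 365/2280 = 2701/((123/(-77))) - 365*1/2280 = 2701/((-1/77*123)) - 73/456 = 2701/(-123/77) - 73/456 = 2701*(-77/123) - 73/456 = -207977/123 - 73/456 = -10538499/6232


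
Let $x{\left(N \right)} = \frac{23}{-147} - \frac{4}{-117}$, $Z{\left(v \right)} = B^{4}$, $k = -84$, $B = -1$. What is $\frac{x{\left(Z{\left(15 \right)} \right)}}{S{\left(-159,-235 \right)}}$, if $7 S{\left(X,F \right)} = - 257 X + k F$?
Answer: $- \frac{701}{49633857} \approx -1.4123 \cdot 10^{-5}$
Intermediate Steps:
$S{\left(X,F \right)} = - 12 F - \frac{257 X}{7}$ ($S{\left(X,F \right)} = \frac{- 257 X - 84 F}{7} = - 12 F - \frac{257 X}{7}$)
$Z{\left(v \right)} = 1$ ($Z{\left(v \right)} = \left(-1\right)^{4} = 1$)
$x{\left(N \right)} = - \frac{701}{5733}$ ($x{\left(N \right)} = 23 \left(- \frac{1}{147}\right) - - \frac{4}{117} = - \frac{23}{147} + \frac{4}{117} = - \frac{701}{5733}$)
$\frac{x{\left(Z{\left(15 \right)} \right)}}{S{\left(-159,-235 \right)}} = - \frac{701}{5733 \left(\left(-12\right) \left(-235\right) - - \frac{40863}{7}\right)} = - \frac{701}{5733 \left(2820 + \frac{40863}{7}\right)} = - \frac{701}{5733 \cdot \frac{60603}{7}} = \left(- \frac{701}{5733}\right) \frac{7}{60603} = - \frac{701}{49633857}$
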